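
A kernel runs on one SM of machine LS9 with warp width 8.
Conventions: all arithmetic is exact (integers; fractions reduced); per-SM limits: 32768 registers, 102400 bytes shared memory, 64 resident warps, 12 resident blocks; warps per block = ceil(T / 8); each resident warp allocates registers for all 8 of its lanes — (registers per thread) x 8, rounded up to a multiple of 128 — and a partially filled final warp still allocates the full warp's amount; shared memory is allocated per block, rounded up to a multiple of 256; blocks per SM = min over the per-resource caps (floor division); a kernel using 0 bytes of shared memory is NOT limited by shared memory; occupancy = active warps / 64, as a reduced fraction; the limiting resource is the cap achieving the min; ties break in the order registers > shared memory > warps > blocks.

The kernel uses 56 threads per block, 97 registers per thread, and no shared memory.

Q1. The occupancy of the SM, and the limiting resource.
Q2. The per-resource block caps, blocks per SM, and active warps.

Answer: occupancy 35/64, limited by registers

registers: 5 blocks
shared memory: no limit (kernel uses none)
warps: 9 blocks
blocks: 12 blocks

Answer: 5 blocks, 35 active warps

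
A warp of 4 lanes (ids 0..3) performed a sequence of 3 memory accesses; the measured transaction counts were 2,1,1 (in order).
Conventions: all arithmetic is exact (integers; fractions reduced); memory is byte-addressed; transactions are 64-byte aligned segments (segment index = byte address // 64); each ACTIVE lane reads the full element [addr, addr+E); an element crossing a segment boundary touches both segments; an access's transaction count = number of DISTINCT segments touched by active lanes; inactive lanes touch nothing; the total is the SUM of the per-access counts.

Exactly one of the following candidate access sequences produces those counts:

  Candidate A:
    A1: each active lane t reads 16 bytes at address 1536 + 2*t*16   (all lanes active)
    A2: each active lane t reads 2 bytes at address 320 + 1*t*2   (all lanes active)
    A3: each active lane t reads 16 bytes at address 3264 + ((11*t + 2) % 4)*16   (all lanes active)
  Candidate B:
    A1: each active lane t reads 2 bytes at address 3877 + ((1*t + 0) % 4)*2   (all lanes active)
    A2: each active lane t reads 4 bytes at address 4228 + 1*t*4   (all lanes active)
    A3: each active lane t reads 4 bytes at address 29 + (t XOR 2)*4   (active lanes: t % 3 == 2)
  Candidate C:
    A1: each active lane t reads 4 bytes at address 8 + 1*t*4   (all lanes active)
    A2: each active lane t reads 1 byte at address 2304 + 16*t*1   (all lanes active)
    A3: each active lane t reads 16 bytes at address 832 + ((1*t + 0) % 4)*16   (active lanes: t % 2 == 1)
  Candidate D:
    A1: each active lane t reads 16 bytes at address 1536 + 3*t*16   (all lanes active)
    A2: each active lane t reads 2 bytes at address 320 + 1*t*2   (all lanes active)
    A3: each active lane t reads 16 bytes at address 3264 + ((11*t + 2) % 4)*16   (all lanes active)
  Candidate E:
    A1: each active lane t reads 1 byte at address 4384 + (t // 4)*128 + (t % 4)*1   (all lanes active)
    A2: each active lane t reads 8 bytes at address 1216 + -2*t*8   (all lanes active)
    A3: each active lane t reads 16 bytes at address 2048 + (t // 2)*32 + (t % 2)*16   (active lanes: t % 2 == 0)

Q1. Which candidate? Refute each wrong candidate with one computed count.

B: A1 gives 1 transaction, not 2
C: A1 gives 1 transaction, not 2
D: A1 gives 3 transactions, not 2
E: A1 gives 1 transaction, not 2
A: all counts match (2,1,1)

Answer: A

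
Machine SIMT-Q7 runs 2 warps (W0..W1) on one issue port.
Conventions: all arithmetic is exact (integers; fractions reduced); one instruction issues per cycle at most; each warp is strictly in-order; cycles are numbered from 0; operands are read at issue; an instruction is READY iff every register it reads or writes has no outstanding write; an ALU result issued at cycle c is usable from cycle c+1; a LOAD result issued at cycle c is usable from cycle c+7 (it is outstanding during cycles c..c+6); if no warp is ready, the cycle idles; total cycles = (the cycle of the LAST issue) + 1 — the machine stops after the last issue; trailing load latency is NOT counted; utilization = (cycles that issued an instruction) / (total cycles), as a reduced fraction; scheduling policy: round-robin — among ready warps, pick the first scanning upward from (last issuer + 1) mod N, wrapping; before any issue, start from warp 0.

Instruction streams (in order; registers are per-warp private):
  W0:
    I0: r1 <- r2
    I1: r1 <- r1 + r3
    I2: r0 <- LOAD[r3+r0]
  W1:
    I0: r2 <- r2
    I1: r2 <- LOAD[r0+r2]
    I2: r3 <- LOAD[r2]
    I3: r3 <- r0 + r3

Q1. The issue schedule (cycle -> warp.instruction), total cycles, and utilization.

cycle 0: W0.I0
cycle 1: W1.I0
cycle 2: W0.I1
cycle 3: W1.I1
cycle 4: W0.I2
cycle 5: idle
cycle 6: idle
cycle 7: idle
cycle 8: idle
cycle 9: idle
cycle 10: W1.I2
cycle 11: idle
cycle 12: idle
cycle 13: idle
cycle 14: idle
cycle 15: idle
cycle 16: idle
cycle 17: W1.I3

Answer: 18 cycles, utilization 7/18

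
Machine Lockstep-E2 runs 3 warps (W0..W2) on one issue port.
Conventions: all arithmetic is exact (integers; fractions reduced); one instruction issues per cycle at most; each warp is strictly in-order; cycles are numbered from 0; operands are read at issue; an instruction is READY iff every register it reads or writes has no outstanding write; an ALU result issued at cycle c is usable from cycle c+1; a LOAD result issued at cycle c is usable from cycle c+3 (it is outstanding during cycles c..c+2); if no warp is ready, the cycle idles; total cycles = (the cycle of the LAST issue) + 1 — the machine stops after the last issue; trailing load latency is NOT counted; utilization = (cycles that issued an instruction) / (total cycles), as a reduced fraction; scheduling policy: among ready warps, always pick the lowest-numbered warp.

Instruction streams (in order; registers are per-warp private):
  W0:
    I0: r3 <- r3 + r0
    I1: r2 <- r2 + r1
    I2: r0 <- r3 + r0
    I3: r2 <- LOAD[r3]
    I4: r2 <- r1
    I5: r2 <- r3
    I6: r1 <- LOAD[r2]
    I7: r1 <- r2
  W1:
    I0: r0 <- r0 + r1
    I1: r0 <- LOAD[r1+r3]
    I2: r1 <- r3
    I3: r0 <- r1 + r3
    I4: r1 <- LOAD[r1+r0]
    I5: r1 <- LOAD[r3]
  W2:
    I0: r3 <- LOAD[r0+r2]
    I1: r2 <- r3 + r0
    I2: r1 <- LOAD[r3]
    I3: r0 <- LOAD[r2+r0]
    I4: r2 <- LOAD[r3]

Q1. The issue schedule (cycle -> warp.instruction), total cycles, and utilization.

cycle 0: W0.I0
cycle 1: W0.I1
cycle 2: W0.I2
cycle 3: W0.I3
cycle 4: W1.I0
cycle 5: W1.I1
cycle 6: W0.I4
cycle 7: W0.I5
cycle 8: W0.I6
cycle 9: W1.I2
cycle 10: W1.I3
cycle 11: W0.I7
cycle 12: W1.I4
cycle 13: W2.I0
cycle 14: idle
cycle 15: W1.I5
cycle 16: W2.I1
cycle 17: W2.I2
cycle 18: W2.I3
cycle 19: W2.I4

Answer: 20 cycles, utilization 19/20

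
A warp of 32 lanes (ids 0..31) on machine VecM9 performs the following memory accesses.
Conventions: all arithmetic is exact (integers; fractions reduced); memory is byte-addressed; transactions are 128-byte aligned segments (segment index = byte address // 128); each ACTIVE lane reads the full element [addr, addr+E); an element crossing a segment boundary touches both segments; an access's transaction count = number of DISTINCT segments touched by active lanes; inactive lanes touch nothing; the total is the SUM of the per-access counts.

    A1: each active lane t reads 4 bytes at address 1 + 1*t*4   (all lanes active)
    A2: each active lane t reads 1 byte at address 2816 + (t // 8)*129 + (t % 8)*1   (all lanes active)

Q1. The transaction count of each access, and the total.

A1: 2 transactions
A2: 4 transactions

Answer: 2,4; total 6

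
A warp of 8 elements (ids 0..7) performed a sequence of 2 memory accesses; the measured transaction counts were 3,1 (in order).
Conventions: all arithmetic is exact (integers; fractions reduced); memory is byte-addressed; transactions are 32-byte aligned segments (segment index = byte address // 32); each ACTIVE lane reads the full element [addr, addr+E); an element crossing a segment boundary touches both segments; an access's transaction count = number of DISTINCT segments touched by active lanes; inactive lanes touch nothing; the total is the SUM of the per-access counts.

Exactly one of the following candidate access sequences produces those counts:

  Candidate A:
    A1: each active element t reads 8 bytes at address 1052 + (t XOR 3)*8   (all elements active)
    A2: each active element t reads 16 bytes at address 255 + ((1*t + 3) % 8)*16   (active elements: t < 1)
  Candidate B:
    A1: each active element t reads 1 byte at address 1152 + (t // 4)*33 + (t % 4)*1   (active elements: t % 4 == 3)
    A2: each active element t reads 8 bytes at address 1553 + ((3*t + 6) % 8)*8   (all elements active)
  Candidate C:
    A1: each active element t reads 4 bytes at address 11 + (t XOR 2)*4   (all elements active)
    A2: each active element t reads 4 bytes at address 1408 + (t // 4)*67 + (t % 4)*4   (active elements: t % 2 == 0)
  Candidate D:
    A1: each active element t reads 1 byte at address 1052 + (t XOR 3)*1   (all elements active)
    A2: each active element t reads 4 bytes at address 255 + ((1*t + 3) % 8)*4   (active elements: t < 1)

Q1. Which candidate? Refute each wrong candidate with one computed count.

B: A1 gives 2 transactions, not 3
C: A1 gives 2 transactions, not 3
D: A1 gives 2 transactions, not 3
A: all counts match (3,1)

Answer: A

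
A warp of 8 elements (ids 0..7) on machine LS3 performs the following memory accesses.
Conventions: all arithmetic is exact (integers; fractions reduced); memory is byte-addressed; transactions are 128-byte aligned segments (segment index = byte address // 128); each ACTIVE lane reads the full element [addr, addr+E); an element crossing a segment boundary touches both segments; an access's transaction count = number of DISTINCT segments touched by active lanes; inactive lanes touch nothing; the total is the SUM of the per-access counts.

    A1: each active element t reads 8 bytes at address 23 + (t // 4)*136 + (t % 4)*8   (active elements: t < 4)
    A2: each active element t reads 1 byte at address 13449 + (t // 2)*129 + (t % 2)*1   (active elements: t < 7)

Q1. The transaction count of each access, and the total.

A1: 1 transaction
A2: 4 transactions

Answer: 1,4; total 5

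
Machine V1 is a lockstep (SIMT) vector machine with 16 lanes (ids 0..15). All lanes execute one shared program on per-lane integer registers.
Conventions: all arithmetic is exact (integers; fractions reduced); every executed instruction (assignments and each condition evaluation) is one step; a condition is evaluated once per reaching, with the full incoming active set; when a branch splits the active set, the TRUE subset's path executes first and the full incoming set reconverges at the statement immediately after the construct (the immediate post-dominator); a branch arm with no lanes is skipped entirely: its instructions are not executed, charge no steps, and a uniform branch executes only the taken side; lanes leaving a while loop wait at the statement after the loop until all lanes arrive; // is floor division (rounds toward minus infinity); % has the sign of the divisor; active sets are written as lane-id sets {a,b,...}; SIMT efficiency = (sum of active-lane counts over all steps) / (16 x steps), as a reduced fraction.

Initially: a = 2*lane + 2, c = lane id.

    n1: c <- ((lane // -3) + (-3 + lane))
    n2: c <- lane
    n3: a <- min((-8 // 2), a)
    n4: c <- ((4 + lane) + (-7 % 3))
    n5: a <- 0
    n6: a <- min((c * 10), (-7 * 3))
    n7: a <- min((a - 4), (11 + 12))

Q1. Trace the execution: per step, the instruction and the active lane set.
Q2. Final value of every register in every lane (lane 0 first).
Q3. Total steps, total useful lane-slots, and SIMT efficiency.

step 0: c <- ((lane // -3) + (-3 + lane)) {0,1,2,3,4,5,6,7,8,9,10,11,12,13,14,15}
step 1: c <- lane                    {0,1,2,3,4,5,6,7,8,9,10,11,12,13,14,15}
step 2: a <- min((-8 // 2), a)       {0,1,2,3,4,5,6,7,8,9,10,11,12,13,14,15}
step 3: c <- ((4 + lane) + (-7 % 3)) {0,1,2,3,4,5,6,7,8,9,10,11,12,13,14,15}
step 4: a <- 0                       {0,1,2,3,4,5,6,7,8,9,10,11,12,13,14,15}
step 5: a <- min((c * 10), (-7 * 3)) {0,1,2,3,4,5,6,7,8,9,10,11,12,13,14,15}
step 6: a <- min((a - 4), (11 + 12)) {0,1,2,3,4,5,6,7,8,9,10,11,12,13,14,15}

Answer: 7 steps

a: -25,-25,-25,-25,-25,-25,-25,-25,-25,-25,-25,-25,-25,-25,-25,-25
c: 6,7,8,9,10,11,12,13,14,15,16,17,18,19,20,21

steps = 7; useful = 112; efficiency = 112/112 = 1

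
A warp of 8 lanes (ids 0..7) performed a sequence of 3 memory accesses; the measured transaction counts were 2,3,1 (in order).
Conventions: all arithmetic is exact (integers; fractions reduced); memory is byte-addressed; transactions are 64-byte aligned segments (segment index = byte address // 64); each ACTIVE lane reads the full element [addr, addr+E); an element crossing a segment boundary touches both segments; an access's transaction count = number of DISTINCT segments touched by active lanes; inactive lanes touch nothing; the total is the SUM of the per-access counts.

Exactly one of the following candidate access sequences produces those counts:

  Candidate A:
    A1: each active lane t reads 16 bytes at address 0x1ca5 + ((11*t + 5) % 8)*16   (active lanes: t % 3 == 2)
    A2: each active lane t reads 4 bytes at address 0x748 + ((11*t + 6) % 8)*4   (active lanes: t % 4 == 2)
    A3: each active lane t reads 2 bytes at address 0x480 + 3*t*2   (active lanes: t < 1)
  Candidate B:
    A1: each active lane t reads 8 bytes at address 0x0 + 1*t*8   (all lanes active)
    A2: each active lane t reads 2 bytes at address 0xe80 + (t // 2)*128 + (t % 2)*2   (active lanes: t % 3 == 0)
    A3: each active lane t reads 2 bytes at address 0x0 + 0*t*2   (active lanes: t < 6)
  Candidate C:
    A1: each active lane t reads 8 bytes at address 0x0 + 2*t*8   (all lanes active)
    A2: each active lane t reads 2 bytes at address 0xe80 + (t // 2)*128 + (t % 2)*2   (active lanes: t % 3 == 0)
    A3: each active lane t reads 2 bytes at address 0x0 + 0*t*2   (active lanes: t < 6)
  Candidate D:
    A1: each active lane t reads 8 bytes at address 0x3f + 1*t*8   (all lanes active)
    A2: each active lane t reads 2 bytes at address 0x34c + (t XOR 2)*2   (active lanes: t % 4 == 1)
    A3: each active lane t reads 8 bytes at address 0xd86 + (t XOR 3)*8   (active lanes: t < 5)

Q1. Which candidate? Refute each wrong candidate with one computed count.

A: A1 gives 1 transaction, not 2
B: A1 gives 1 transaction, not 2
D: A2 gives 1 transaction, not 3
C: all counts match (2,3,1)

Answer: C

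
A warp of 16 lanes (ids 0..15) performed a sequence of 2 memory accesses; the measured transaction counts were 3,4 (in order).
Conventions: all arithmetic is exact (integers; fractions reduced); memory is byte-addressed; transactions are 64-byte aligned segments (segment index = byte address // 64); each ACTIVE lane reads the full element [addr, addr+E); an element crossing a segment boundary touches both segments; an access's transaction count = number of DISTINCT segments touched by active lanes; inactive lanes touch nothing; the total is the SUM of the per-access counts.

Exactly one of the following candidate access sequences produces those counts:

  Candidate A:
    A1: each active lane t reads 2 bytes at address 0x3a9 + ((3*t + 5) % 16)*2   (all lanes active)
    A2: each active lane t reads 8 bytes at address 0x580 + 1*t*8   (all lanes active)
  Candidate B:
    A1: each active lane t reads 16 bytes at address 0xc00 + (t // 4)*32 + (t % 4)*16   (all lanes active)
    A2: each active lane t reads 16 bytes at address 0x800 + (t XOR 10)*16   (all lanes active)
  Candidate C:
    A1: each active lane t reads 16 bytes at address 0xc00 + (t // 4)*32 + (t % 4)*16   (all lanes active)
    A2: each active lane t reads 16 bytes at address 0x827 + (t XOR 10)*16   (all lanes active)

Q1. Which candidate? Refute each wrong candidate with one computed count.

A: A1 gives 2 transactions, not 3
C: A2 gives 5 transactions, not 4
B: all counts match (3,4)

Answer: B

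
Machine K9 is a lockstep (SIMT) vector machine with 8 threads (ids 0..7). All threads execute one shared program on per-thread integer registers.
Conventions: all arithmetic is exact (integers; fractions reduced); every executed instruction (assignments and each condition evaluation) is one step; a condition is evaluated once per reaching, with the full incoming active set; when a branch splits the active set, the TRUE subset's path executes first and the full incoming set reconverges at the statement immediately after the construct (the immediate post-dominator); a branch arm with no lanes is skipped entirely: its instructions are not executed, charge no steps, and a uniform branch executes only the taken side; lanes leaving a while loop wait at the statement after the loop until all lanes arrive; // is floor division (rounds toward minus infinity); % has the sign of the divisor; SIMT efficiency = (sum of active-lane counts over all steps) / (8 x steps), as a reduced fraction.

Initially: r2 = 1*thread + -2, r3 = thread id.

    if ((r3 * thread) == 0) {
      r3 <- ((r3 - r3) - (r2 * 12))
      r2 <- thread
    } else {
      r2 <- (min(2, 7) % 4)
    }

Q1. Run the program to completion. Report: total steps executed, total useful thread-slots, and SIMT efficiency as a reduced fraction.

Answer: 4 steps, 17 useful, 17/32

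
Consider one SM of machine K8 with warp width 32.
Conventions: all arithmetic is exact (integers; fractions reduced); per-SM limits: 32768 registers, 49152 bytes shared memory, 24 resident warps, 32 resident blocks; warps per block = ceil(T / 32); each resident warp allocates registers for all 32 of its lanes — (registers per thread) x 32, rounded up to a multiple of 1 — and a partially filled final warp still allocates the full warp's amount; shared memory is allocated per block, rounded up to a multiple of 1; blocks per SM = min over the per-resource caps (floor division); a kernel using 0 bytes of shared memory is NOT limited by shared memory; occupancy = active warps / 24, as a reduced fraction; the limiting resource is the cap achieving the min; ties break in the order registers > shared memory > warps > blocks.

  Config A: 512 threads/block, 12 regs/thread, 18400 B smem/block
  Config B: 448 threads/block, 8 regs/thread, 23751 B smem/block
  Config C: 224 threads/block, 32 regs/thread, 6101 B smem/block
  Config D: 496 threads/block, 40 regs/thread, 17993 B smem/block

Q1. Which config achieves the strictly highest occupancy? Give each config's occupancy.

occupancies: A 2/3, B 7/12, C 7/8, D 2/3

Answer: C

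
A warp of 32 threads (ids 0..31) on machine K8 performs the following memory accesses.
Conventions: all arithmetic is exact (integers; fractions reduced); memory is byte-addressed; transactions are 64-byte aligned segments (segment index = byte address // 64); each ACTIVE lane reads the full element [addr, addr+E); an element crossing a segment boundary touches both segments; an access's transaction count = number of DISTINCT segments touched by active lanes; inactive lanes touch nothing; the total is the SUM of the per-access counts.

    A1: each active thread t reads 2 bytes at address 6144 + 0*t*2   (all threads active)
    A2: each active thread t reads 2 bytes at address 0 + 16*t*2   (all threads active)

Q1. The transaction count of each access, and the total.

A1: 1 transaction
A2: 16 transactions

Answer: 1,16; total 17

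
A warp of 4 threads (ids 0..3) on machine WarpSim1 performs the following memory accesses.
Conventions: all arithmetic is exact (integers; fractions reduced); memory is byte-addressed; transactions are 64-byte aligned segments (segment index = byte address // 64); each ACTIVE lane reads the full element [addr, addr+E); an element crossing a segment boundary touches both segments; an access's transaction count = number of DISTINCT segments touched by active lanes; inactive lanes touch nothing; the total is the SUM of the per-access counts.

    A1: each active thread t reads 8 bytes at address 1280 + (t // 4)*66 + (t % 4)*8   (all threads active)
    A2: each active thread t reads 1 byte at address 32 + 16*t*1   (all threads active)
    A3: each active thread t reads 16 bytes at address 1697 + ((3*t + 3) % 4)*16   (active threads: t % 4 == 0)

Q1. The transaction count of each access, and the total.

A1: 1 transaction
A2: 2 transactions
A3: 1 transaction

Answer: 1,2,1; total 4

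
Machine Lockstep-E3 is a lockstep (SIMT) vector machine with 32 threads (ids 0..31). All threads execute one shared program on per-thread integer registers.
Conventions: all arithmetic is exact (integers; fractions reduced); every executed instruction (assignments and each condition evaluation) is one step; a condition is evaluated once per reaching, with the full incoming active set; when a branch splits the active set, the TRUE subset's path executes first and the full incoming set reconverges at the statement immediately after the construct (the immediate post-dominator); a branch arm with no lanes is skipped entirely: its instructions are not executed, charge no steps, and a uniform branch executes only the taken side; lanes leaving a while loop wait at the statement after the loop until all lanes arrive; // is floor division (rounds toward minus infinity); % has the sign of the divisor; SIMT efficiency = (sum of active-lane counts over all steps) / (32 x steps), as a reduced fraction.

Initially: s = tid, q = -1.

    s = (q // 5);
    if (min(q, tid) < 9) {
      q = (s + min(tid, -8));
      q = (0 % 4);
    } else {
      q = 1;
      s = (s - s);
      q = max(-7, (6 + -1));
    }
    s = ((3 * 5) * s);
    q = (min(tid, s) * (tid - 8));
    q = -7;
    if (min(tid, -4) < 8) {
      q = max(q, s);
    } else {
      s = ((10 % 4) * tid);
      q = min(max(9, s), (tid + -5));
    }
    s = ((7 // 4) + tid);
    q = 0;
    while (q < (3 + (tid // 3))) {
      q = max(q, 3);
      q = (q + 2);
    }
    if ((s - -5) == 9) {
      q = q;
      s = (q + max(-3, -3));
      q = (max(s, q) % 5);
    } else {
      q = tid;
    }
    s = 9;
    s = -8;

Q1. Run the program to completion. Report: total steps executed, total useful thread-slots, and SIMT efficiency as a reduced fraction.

Answer: 34 steps, 778 useful, 389/544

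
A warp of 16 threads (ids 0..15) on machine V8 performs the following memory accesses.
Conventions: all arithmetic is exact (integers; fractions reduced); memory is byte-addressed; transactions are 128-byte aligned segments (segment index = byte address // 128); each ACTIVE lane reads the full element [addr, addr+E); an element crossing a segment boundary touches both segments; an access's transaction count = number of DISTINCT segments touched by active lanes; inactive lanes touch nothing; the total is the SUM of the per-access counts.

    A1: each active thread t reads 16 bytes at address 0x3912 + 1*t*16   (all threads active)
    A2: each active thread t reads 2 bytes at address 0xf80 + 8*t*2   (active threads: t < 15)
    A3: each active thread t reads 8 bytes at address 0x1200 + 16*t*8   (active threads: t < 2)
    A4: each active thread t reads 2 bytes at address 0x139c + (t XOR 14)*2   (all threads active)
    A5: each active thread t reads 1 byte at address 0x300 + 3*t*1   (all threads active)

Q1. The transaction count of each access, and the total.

A1: 3 transactions
A2: 2 transactions
A3: 2 transactions
A4: 1 transaction
A5: 1 transaction

Answer: 3,2,2,1,1; total 9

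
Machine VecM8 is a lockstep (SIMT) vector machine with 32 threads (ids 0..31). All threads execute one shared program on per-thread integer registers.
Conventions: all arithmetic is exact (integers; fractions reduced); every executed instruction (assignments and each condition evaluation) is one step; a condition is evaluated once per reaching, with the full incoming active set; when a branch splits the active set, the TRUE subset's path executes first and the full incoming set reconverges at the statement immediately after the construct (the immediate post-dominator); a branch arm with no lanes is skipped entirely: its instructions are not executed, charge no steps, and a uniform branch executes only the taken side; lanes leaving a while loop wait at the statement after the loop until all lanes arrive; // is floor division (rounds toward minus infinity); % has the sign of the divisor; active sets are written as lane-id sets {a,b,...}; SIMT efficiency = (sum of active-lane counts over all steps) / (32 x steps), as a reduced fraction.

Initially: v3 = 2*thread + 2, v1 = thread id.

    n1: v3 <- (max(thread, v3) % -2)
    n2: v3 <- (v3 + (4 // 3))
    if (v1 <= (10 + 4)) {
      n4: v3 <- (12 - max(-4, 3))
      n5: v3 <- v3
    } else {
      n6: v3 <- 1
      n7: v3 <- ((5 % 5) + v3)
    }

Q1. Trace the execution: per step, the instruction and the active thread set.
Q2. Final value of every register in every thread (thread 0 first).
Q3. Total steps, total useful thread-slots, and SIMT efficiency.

step 0: v3 <- (max(thread, v3) % -2) {0,1,2,3,4,5,6,7,8,9,10,11,12,13,14,15,16,17,18,19,20,21,22,23,24,25,26,27,28,29,30,31}
step 1: v3 <- (v3 + (4 // 3))        {0,1,2,3,4,5,6,7,8,9,10,11,12,13,14,15,16,17,18,19,20,21,22,23,24,25,26,27,28,29,30,31}
step 2: eval (v1 <= (10 + 4))        {0,1,2,3,4,5,6,7,8,9,10,11,12,13,14,15,16,17,18,19,20,21,22,23,24,25,26,27,28,29,30,31}
step 3: v3 <- (12 - max(-4, 3))      {0,1,2,3,4,5,6,7,8,9,10,11,12,13,14}
step 4: v3 <- v3                     {0,1,2,3,4,5,6,7,8,9,10,11,12,13,14}
step 5: v3 <- 1                      {15,16,17,18,19,20,21,22,23,24,25,26,27,28,29,30,31}
step 6: v3 <- ((5 % 5) + v3)         {15,16,17,18,19,20,21,22,23,24,25,26,27,28,29,30,31}

Answer: 7 steps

v3: 9,9,9,9,9,9,9,9,9,9,9,9,9,9,9,1,1,1,1,1,1,1,1,1,1,1,1,1,1,1,1,1
v1: 0,1,2,3,4,5,6,7,8,9,10,11,12,13,14,15,16,17,18,19,20,21,22,23,24,25,26,27,28,29,30,31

steps = 7; useful = 160; efficiency = 160/224 = 5/7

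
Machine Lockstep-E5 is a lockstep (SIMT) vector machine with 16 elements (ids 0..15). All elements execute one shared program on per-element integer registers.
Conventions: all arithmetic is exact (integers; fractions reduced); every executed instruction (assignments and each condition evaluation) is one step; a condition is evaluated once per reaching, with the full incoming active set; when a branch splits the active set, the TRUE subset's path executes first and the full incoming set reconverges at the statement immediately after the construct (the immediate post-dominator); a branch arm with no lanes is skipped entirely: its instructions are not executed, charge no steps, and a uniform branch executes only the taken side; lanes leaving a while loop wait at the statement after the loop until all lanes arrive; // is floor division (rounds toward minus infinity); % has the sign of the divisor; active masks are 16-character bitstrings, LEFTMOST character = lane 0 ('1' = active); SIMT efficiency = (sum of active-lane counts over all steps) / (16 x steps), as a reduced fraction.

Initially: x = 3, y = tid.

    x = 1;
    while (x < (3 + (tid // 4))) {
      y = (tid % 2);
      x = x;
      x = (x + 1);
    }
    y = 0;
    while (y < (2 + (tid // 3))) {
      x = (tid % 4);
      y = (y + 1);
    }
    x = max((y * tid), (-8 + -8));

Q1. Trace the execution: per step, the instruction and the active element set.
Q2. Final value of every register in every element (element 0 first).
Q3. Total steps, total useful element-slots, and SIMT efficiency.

step 0: x <- 1                       1111111111111111
step 1: eval (x < (3 + (tid // 4)))  1111111111111111
step 2: y <- (tid % 2)               1111111111111111
step 3: x <- x                       1111111111111111
step 4: x <- (x + 1)                 1111111111111111
step 5: eval (x < (3 + (tid // 4)))  1111111111111111
step 6: y <- (tid % 2)               1111111111111111
step 7: x <- x                       1111111111111111
step 8: x <- (x + 1)                 1111111111111111
step 9: eval (x < (3 + (tid // 4)))  1111111111111111
step 10: y <- (tid % 2)               0000111111111111
step 11: x <- x                       0000111111111111
step 12: x <- (x + 1)                 0000111111111111
step 13: eval (x < (3 + (tid // 4)))  0000111111111111
step 14: y <- (tid % 2)               0000000011111111
step 15: x <- x                       0000000011111111
step 16: x <- (x + 1)                 0000000011111111
step 17: eval (x < (3 + (tid // 4)))  0000000011111111
step 18: y <- (tid % 2)               0000000000001111
step 19: x <- x                       0000000000001111
step 20: x <- (x + 1)                 0000000000001111
step 21: eval (x < (3 + (tid // 4)))  0000000000001111
step 22: y <- 0                       1111111111111111
step 23: eval (y < (2 + (tid // 3)))  1111111111111111
step 24: x <- (tid % 4)               1111111111111111
step 25: y <- (y + 1)                 1111111111111111
step 26: eval (y < (2 + (tid // 3)))  1111111111111111
step 27: x <- (tid % 4)               1111111111111111
step 28: y <- (y + 1)                 1111111111111111
step 29: eval (y < (2 + (tid // 3)))  1111111111111111
step 30: x <- (tid % 4)               0001111111111111
step 31: y <- (y + 1)                 0001111111111111
step 32: eval (y < (2 + (tid // 3)))  0001111111111111
step 33: x <- (tid % 4)               0000001111111111
step 34: y <- (y + 1)                 0000001111111111
step 35: eval (y < (2 + (tid // 3)))  0000001111111111
step 36: x <- (tid % 4)               0000000001111111
step 37: y <- (y + 1)                 0000000001111111
step 38: eval (y < (2 + (tid // 3)))  0000000001111111
step 39: x <- (tid % 4)               0000000000001111
step 40: y <- (y + 1)                 0000000000001111
step 41: eval (y < (2 + (tid // 3)))  0000000000001111
step 42: x <- (tid % 4)               0000000000000001
step 43: y <- (y + 1)                 0000000000000001
step 44: eval (y < (2 + (tid // 3)))  0000000000000001
step 45: x <- max((y * tid), (-8 + -8)) 1111111111111111

Answer: 46 steps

x: 0,2,4,9,12,15,24,28,32,45,50,55,72,78,84,105
y: 2,2,2,3,3,3,4,4,4,5,5,5,6,6,6,7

steps = 46; useful = 505; efficiency = 505/736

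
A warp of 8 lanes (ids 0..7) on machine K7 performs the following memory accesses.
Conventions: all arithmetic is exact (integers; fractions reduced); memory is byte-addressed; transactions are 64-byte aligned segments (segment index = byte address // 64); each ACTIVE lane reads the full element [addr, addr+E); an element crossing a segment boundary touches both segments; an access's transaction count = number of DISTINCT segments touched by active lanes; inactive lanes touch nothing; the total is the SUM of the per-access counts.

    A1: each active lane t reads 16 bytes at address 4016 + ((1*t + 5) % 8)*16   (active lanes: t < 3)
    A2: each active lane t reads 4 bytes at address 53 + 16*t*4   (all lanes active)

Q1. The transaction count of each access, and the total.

A1: 1 transaction
A2: 8 transactions

Answer: 1,8; total 9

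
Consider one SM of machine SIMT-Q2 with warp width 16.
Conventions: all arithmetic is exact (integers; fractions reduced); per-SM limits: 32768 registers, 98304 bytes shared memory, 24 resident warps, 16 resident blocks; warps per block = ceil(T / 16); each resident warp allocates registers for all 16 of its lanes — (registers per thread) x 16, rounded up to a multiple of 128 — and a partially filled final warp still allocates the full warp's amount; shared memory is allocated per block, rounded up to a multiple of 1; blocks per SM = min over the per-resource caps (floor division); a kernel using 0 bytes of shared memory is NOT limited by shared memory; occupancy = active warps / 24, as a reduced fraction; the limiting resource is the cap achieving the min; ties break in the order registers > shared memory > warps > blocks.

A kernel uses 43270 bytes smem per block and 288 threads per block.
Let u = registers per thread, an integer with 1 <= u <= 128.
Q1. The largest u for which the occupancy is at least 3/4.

Answer: u = 112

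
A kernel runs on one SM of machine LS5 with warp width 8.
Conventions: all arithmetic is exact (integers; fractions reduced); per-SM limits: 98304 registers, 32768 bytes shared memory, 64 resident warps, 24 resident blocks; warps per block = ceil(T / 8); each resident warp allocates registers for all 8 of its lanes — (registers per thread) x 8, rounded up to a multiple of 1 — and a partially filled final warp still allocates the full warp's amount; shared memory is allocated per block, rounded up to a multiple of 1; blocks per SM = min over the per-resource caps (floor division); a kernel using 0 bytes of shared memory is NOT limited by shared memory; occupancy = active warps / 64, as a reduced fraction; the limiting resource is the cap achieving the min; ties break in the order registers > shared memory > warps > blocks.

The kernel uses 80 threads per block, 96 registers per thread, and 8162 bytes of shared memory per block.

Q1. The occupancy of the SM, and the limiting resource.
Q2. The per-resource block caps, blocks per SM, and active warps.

Answer: occupancy 5/8, limited by shared memory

registers: 12 blocks
shared memory: 4 blocks
warps: 6 blocks
blocks: 24 blocks

Answer: 4 blocks, 40 active warps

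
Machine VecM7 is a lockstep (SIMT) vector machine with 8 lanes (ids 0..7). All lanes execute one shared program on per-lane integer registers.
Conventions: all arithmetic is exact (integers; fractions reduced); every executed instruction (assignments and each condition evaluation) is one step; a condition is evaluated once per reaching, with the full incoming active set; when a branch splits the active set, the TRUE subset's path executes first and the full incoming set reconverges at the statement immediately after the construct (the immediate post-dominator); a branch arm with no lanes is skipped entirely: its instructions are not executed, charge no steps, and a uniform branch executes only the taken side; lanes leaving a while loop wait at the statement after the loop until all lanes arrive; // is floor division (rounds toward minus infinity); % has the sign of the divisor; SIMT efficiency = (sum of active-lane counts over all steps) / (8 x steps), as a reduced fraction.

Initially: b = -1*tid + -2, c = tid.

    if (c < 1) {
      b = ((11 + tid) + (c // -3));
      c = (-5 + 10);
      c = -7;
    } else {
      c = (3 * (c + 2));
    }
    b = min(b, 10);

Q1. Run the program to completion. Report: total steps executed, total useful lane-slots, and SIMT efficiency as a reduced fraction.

Answer: 6 steps, 26 useful, 13/24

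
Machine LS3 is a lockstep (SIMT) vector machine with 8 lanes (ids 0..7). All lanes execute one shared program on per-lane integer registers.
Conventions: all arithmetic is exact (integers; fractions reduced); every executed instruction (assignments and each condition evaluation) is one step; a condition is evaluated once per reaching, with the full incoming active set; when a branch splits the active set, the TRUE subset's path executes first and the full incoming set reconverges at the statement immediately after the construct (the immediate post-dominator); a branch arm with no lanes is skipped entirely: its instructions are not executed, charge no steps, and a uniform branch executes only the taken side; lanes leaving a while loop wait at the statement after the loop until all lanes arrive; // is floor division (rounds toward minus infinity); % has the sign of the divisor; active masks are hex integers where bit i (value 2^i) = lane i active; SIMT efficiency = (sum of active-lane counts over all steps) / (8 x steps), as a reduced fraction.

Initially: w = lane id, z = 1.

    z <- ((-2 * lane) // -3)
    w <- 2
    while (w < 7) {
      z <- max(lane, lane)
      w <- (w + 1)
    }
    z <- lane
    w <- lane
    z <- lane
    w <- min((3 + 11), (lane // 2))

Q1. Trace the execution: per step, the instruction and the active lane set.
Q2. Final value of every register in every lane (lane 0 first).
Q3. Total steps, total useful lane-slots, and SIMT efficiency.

step 0: z <- ((-2 * lane) // -3)     0xff
step 1: w <- 2                       0xff
step 2: eval (w < 7)                 0xff
step 3: z <- max(lane, lane)         0xff
step 4: w <- (w + 1)                 0xff
step 5: eval (w < 7)                 0xff
step 6: z <- max(lane, lane)         0xff
step 7: w <- (w + 1)                 0xff
step 8: eval (w < 7)                 0xff
step 9: z <- max(lane, lane)         0xff
step 10: w <- (w + 1)                 0xff
step 11: eval (w < 7)                 0xff
step 12: z <- max(lane, lane)         0xff
step 13: w <- (w + 1)                 0xff
step 14: eval (w < 7)                 0xff
step 15: z <- max(lane, lane)         0xff
step 16: w <- (w + 1)                 0xff
step 17: eval (w < 7)                 0xff
step 18: z <- lane                    0xff
step 19: w <- lane                    0xff
step 20: z <- lane                    0xff
step 21: w <- min((3 + 11), (lane // 2)) 0xff

Answer: 22 steps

w: 0,0,1,1,2,2,3,3
z: 0,1,2,3,4,5,6,7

steps = 22; useful = 176; efficiency = 176/176 = 1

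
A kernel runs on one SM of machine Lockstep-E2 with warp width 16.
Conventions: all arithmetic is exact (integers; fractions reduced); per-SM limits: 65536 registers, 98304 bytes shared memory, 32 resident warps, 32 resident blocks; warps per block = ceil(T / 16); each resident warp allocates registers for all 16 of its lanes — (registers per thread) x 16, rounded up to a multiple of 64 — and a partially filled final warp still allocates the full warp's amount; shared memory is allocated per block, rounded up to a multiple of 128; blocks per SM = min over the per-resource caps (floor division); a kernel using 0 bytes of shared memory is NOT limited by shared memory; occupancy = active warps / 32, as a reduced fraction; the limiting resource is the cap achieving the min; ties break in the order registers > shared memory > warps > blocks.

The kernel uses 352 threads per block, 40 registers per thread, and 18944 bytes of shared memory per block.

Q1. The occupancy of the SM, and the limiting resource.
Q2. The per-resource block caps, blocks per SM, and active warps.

Answer: occupancy 11/16, limited by warps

registers: 4 blocks
shared memory: 5 blocks
warps: 1 block
blocks: 32 blocks

Answer: 1 block, 22 active warps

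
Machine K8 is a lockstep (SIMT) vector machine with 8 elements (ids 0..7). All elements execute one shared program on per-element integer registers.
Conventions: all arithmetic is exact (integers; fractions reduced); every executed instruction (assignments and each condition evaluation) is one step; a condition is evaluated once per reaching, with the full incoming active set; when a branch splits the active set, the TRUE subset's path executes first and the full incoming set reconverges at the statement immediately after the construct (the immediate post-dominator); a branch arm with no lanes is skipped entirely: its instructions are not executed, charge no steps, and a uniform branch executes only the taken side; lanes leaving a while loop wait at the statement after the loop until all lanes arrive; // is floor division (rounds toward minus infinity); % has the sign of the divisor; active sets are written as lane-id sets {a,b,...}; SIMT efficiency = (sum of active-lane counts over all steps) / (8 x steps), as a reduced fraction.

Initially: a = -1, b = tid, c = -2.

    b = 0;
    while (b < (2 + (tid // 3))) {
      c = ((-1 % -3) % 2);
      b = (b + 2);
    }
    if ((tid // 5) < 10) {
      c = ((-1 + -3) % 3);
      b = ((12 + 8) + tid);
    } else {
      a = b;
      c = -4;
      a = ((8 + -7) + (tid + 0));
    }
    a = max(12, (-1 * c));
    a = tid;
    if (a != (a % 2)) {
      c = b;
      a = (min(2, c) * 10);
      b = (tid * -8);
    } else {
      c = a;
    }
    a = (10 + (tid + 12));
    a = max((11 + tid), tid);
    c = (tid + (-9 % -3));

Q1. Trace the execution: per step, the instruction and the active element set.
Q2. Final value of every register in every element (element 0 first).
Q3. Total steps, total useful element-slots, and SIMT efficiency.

step 0: b <- 0                       {0,1,2,3,4,5,6,7}
step 1: eval (b < (2 + (tid // 3)))  {0,1,2,3,4,5,6,7}
step 2: c <- ((-1 % -3) % 2)         {0,1,2,3,4,5,6,7}
step 3: b <- (b + 2)                 {0,1,2,3,4,5,6,7}
step 4: eval (b < (2 + (tid // 3)))  {0,1,2,3,4,5,6,7}
step 5: c <- ((-1 % -3) % 2)         {3,4,5,6,7}
step 6: b <- (b + 2)                 {3,4,5,6,7}
step 7: eval (b < (2 + (tid // 3)))  {3,4,5,6,7}
step 8: eval ((tid // 5) < 10)       {0,1,2,3,4,5,6,7}
step 9: c <- ((-1 + -3) % 3)         {0,1,2,3,4,5,6,7}
step 10: b <- ((12 + 8) + tid)        {0,1,2,3,4,5,6,7}
step 11: a <- max(12, (-1 * c))       {0,1,2,3,4,5,6,7}
step 12: a <- tid                     {0,1,2,3,4,5,6,7}
step 13: eval (a != (a % 2))          {0,1,2,3,4,5,6,7}
step 14: c <- b                       {2,3,4,5,6,7}
step 15: a <- (min(2, c) * 10)        {2,3,4,5,6,7}
step 16: b <- (tid * -8)              {2,3,4,5,6,7}
step 17: c <- a                       {0,1}
step 18: a <- (10 + (tid + 12))       {0,1,2,3,4,5,6,7}
step 19: a <- max((11 + tid), tid)    {0,1,2,3,4,5,6,7}
step 20: c <- (tid + (-9 % -3))       {0,1,2,3,4,5,6,7}

Answer: 21 steps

a: 11,12,13,14,15,16,17,18
b: 20,21,-16,-24,-32,-40,-48,-56
c: 0,1,2,3,4,5,6,7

steps = 21; useful = 147; efficiency = 147/168 = 7/8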